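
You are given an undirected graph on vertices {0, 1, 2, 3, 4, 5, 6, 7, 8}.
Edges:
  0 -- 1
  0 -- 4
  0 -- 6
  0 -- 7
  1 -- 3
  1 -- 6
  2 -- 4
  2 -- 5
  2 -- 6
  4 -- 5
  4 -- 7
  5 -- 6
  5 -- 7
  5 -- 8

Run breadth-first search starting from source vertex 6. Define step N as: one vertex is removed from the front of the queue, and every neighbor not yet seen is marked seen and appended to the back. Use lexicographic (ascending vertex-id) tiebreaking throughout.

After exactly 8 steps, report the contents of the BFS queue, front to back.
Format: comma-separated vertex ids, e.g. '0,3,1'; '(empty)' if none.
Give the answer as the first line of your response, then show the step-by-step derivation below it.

8

step 1: dequeue 6; queue=[0,1,2,5]; order=6
step 2: dequeue 0; queue=[1,2,5,4,7]; order=6,0
step 3: dequeue 1; queue=[2,5,4,7,3]; order=6,0,1
step 4: dequeue 2; queue=[5,4,7,3]; order=6,0,1,2
step 5: dequeue 5; queue=[4,7,3,8]; order=6,0,1,2,5
step 6: dequeue 4; queue=[7,3,8]; order=6,0,1,2,5,4
step 7: dequeue 7; queue=[3,8]; order=6,0,1,2,5,4,7
step 8: dequeue 3; queue=[8]; order=6,0,1,2,5,4,7,3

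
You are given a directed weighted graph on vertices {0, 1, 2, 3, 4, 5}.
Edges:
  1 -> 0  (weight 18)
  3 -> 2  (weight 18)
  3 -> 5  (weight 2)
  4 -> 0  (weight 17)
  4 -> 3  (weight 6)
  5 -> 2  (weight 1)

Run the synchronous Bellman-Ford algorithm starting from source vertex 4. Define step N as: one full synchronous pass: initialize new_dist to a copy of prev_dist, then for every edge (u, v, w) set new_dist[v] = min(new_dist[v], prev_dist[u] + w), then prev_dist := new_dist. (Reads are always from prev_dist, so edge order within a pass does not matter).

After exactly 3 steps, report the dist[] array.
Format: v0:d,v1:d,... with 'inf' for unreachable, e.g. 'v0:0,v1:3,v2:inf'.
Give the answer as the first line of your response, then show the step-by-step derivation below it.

v0:17,v1:inf,v2:9,v3:6,v4:0,v5:8

step 1: dist = v0:17,v1:inf,v2:inf,v3:6,v4:0,v5:inf
step 2: dist = v0:17,v1:inf,v2:24,v3:6,v4:0,v5:8
step 3: dist = v0:17,v1:inf,v2:9,v3:6,v4:0,v5:8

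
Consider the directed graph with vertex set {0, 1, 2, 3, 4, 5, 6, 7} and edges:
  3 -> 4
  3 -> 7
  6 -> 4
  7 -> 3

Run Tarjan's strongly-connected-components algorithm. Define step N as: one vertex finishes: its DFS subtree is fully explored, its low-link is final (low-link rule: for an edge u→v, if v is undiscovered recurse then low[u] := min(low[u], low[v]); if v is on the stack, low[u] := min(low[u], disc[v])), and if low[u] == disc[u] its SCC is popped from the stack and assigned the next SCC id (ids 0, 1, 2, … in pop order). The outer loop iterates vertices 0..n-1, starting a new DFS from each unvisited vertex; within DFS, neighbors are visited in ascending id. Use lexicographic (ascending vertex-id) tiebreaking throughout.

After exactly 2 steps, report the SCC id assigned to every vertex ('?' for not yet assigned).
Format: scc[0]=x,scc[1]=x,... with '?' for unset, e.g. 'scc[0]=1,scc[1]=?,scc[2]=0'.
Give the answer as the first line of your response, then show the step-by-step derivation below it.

scc[0]=0,scc[1]=1,scc[2]=?,scc[3]=?,scc[4]=?,scc[5]=?,scc[6]=?,scc[7]=?

step 1: low=(low[0]=0,low[1]=?,low[2]=?,low[3]=?,low[4]=?,low[5]=?,low[6]=?,low[7]=?); scc=(scc[0]=0,scc[1]=?,scc[2]=?,scc[3]=?,scc[4]=?,scc[5]=?,scc[6]=?,scc[7]=?)
step 2: low=(low[0]=0,low[1]=1,low[2]=?,low[3]=?,low[4]=?,low[5]=?,low[6]=?,low[7]=?); scc=(scc[0]=0,scc[1]=1,scc[2]=?,scc[3]=?,scc[4]=?,scc[5]=?,scc[6]=?,scc[7]=?)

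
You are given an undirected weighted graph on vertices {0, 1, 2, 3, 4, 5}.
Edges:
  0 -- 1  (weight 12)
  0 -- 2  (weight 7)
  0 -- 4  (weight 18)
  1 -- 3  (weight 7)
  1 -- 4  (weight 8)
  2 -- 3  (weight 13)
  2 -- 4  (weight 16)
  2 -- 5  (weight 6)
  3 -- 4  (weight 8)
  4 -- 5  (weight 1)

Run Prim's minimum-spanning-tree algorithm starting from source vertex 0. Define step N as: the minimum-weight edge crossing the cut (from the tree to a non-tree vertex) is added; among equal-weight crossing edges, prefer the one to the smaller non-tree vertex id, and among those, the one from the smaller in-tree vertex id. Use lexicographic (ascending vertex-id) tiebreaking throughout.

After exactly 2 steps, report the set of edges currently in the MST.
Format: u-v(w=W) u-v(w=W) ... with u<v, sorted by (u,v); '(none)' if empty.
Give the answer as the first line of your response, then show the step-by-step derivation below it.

0-2(w=7) 2-5(w=6)

step 1: add edge 0-2 (w=7); MST = {0-2(w=7)}
step 2: add edge 2-5 (w=6); MST = {0-2(w=7) 2-5(w=6)}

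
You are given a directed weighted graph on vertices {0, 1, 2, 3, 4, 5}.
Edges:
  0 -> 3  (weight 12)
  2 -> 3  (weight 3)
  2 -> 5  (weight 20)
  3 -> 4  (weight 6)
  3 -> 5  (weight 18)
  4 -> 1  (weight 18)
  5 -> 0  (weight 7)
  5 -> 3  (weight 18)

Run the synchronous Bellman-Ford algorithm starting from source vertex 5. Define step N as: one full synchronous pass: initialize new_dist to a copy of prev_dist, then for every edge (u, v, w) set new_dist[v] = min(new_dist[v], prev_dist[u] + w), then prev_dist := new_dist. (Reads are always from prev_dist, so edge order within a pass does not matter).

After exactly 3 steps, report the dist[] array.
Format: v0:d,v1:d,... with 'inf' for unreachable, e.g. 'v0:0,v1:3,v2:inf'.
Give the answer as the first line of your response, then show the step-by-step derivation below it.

v0:7,v1:42,v2:inf,v3:18,v4:24,v5:0

step 1: dist = v0:7,v1:inf,v2:inf,v3:18,v4:inf,v5:0
step 2: dist = v0:7,v1:inf,v2:inf,v3:18,v4:24,v5:0
step 3: dist = v0:7,v1:42,v2:inf,v3:18,v4:24,v5:0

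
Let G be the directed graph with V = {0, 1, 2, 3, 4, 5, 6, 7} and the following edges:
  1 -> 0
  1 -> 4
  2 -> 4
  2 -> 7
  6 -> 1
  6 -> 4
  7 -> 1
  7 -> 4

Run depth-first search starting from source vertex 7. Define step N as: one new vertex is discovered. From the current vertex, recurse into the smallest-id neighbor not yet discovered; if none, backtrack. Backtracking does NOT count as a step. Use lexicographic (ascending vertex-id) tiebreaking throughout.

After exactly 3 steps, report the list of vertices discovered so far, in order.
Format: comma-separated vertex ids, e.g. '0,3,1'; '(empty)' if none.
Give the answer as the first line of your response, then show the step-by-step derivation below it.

7,1,0

step 1: discover 7; path=7; order=7
step 2: discover 1; path=7>1; order=7,1
step 3: discover 0; path=7>1>0; order=7,1,0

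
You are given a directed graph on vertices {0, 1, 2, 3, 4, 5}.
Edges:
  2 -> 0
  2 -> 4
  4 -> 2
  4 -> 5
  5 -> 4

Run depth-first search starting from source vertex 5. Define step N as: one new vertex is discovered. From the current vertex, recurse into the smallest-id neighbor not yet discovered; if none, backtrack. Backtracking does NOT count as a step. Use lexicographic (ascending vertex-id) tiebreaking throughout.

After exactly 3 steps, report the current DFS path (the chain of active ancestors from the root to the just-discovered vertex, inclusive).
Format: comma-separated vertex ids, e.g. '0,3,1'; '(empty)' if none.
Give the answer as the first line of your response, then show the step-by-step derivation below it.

5,4,2

step 1: discover 5; path=5; order=5
step 2: discover 4; path=5>4; order=5,4
step 3: discover 2; path=5>4>2; order=5,4,2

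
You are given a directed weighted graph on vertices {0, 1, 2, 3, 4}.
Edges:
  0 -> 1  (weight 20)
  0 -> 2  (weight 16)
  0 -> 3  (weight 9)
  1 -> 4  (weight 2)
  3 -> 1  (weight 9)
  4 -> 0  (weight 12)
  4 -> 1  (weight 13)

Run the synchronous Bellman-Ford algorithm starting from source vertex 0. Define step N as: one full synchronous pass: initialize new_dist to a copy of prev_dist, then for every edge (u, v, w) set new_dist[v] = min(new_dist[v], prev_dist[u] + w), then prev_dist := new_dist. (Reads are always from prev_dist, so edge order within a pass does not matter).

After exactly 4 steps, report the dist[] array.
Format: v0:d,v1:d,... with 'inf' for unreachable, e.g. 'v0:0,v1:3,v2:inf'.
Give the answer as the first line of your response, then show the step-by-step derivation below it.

v0:0,v1:18,v2:16,v3:9,v4:20

step 1: dist = v0:0,v1:20,v2:16,v3:9,v4:inf
step 2: dist = v0:0,v1:18,v2:16,v3:9,v4:22
step 3: dist = v0:0,v1:18,v2:16,v3:9,v4:20
step 4: dist = v0:0,v1:18,v2:16,v3:9,v4:20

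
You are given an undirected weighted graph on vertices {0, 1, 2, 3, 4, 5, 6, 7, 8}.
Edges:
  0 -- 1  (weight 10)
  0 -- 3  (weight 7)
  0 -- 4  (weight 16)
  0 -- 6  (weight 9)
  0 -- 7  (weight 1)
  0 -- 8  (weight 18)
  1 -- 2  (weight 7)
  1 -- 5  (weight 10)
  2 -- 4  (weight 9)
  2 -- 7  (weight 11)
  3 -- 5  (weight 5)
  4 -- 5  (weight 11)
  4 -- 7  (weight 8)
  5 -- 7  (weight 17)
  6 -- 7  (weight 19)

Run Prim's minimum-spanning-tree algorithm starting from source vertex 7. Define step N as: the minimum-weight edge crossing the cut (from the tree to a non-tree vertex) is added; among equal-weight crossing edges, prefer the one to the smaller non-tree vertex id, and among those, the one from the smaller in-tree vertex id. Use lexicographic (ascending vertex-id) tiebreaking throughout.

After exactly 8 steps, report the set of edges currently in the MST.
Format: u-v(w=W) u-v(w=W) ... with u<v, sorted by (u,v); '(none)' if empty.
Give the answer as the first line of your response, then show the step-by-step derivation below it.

0-3(w=7) 0-6(w=9) 0-7(w=1) 0-8(w=18) 1-2(w=7) 2-4(w=9) 3-5(w=5) 4-7(w=8)

step 1: add edge 0-7 (w=1); MST = {0-7(w=1)}
step 2: add edge 0-3 (w=7); MST = {0-3(w=7) 0-7(w=1)}
step 3: add edge 3-5 (w=5); MST = {0-3(w=7) 0-7(w=1) 3-5(w=5)}
step 4: add edge 4-7 (w=8); MST = {0-3(w=7) 0-7(w=1) 3-5(w=5) 4-7(w=8)}
step 5: add edge 2-4 (w=9); MST = {0-3(w=7) 0-7(w=1) 2-4(w=9) 3-5(w=5) 4-7(w=8)}
step 6: add edge 1-2 (w=7); MST = {0-3(w=7) 0-7(w=1) 1-2(w=7) 2-4(w=9) 3-5(w=5) 4-7(w=8)}
step 7: add edge 0-6 (w=9); MST = {0-3(w=7) 0-6(w=9) 0-7(w=1) 1-2(w=7) 2-4(w=9) 3-5(w=5) 4-7(w=8)}
step 8: add edge 0-8 (w=18); MST = {0-3(w=7) 0-6(w=9) 0-7(w=1) 0-8(w=18) 1-2(w=7) 2-4(w=9) 3-5(w=5) 4-7(w=8)}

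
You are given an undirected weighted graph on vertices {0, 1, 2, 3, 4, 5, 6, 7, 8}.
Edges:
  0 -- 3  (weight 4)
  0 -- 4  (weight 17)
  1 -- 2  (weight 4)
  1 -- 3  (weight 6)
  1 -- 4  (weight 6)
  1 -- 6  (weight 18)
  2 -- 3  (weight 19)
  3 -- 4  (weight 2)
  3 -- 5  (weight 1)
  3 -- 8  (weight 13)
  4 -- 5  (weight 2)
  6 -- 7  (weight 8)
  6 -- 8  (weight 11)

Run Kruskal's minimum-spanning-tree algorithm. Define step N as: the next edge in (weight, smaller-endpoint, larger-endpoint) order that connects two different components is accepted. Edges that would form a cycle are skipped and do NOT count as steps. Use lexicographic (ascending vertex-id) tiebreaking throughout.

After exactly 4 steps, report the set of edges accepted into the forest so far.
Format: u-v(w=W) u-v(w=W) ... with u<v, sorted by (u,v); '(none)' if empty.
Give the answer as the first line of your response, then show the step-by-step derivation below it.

0-3(w=4) 1-2(w=4) 3-4(w=2) 3-5(w=1)

step 1: add edge 3-5 (w=1); MST = {3-5(w=1)}
step 2: add edge 3-4 (w=2); MST = {3-4(w=2) 3-5(w=1)}
step 3: add edge 0-3 (w=4); MST = {0-3(w=4) 3-4(w=2) 3-5(w=1)}
step 4: add edge 1-2 (w=4); MST = {0-3(w=4) 1-2(w=4) 3-4(w=2) 3-5(w=1)}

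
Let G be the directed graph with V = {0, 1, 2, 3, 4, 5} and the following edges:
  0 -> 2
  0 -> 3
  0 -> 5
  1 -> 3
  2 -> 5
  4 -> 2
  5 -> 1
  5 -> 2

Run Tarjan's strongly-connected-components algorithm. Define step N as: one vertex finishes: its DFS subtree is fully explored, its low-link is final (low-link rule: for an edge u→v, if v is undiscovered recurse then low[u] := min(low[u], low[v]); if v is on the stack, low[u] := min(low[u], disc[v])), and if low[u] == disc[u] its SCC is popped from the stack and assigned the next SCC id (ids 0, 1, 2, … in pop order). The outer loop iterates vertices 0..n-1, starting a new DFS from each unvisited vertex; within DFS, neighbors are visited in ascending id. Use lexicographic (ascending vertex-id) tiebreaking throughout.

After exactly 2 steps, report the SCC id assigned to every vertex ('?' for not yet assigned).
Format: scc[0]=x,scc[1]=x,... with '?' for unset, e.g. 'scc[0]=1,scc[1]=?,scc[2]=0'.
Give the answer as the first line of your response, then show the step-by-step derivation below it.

scc[0]=?,scc[1]=1,scc[2]=?,scc[3]=0,scc[4]=?,scc[5]=?

step 1: low=(low[0]=0,low[1]=3,low[2]=1,low[3]=4,low[4]=?,low[5]=2); scc=(scc[0]=?,scc[1]=?,scc[2]=?,scc[3]=0,scc[4]=?,scc[5]=?)
step 2: low=(low[0]=0,low[1]=3,low[2]=1,low[3]=4,low[4]=?,low[5]=2); scc=(scc[0]=?,scc[1]=1,scc[2]=?,scc[3]=0,scc[4]=?,scc[5]=?)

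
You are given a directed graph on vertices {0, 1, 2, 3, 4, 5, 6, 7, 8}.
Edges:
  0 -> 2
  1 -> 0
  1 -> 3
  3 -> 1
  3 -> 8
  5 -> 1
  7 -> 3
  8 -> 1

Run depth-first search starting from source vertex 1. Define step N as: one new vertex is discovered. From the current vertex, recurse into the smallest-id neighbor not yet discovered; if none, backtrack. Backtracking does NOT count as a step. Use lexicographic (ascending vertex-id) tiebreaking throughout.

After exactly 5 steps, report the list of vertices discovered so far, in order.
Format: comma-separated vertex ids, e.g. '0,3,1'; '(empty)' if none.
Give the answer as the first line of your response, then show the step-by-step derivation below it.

1,0,2,3,8

step 1: discover 1; path=1; order=1
step 2: discover 0; path=1>0; order=1,0
step 3: discover 2; path=1>0>2; order=1,0,2
step 4: discover 3; path=1>3; order=1,0,2,3
step 5: discover 8; path=1>3>8; order=1,0,2,3,8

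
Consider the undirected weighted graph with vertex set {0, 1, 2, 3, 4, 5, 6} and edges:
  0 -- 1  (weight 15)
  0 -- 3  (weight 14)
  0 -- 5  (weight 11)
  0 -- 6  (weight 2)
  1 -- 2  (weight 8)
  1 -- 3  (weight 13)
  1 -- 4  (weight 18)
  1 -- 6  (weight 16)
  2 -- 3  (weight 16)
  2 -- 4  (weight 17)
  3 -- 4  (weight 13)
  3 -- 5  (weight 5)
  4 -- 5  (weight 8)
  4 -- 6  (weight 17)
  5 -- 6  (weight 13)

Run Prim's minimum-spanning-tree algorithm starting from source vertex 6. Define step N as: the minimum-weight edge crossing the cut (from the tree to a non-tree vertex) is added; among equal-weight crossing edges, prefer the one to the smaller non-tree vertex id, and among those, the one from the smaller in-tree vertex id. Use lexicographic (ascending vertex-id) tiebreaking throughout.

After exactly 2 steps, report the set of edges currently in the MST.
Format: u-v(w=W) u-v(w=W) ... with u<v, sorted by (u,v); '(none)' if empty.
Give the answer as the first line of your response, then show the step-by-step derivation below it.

0-5(w=11) 0-6(w=2)

step 1: add edge 0-6 (w=2); MST = {0-6(w=2)}
step 2: add edge 0-5 (w=11); MST = {0-5(w=11) 0-6(w=2)}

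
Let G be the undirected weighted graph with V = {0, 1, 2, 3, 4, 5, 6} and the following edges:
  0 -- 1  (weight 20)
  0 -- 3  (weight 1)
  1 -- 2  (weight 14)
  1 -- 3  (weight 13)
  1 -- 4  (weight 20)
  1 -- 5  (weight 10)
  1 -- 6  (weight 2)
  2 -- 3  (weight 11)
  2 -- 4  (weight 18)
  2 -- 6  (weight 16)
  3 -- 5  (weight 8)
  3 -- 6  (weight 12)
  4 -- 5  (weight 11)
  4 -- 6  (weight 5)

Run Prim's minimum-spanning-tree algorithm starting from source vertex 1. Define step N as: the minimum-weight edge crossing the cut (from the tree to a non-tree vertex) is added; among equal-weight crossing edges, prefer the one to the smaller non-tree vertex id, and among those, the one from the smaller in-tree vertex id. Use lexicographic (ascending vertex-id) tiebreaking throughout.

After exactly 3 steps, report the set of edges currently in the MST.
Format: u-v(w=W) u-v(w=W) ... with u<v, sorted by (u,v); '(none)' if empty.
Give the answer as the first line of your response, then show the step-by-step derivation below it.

1-5(w=10) 1-6(w=2) 4-6(w=5)

step 1: add edge 1-6 (w=2); MST = {1-6(w=2)}
step 2: add edge 4-6 (w=5); MST = {1-6(w=2) 4-6(w=5)}
step 3: add edge 1-5 (w=10); MST = {1-5(w=10) 1-6(w=2) 4-6(w=5)}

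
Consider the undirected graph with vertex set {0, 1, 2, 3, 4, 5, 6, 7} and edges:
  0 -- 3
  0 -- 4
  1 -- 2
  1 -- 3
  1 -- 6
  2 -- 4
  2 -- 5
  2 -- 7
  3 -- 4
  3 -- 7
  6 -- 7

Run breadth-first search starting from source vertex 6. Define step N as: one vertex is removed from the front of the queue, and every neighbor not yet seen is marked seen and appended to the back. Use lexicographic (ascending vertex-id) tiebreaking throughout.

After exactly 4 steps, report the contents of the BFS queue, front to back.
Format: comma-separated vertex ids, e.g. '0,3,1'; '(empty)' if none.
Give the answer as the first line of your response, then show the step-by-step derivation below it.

3,4,5

step 1: dequeue 6; queue=[1,7]; order=6
step 2: dequeue 1; queue=[7,2,3]; order=6,1
step 3: dequeue 7; queue=[2,3]; order=6,1,7
step 4: dequeue 2; queue=[3,4,5]; order=6,1,7,2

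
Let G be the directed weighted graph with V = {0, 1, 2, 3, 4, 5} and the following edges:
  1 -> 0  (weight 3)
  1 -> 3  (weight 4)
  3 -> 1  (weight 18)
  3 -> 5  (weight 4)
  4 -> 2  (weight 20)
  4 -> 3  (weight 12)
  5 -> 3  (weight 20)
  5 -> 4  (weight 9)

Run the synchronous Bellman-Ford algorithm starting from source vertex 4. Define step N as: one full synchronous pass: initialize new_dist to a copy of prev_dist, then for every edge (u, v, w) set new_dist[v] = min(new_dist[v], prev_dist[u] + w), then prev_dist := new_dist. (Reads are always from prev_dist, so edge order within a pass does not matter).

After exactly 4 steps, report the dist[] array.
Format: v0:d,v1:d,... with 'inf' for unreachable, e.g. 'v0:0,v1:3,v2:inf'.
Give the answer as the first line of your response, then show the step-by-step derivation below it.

v0:33,v1:30,v2:20,v3:12,v4:0,v5:16

step 1: dist = v0:inf,v1:inf,v2:20,v3:12,v4:0,v5:inf
step 2: dist = v0:inf,v1:30,v2:20,v3:12,v4:0,v5:16
step 3: dist = v0:33,v1:30,v2:20,v3:12,v4:0,v5:16
step 4: dist = v0:33,v1:30,v2:20,v3:12,v4:0,v5:16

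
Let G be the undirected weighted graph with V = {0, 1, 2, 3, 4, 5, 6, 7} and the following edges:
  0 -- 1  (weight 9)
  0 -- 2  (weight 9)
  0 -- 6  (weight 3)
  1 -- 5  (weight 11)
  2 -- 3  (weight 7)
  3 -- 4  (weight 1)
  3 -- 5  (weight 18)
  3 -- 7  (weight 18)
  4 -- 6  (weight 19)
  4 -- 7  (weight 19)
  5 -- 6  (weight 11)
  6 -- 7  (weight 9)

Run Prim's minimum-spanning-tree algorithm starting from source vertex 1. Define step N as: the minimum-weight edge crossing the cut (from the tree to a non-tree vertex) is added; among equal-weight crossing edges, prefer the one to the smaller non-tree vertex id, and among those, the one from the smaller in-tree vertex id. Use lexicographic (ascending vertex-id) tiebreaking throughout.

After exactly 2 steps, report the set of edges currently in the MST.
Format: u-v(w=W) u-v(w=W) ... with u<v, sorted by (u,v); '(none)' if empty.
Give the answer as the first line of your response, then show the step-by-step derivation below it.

0-1(w=9) 0-6(w=3)

step 1: add edge 0-1 (w=9); MST = {0-1(w=9)}
step 2: add edge 0-6 (w=3); MST = {0-1(w=9) 0-6(w=3)}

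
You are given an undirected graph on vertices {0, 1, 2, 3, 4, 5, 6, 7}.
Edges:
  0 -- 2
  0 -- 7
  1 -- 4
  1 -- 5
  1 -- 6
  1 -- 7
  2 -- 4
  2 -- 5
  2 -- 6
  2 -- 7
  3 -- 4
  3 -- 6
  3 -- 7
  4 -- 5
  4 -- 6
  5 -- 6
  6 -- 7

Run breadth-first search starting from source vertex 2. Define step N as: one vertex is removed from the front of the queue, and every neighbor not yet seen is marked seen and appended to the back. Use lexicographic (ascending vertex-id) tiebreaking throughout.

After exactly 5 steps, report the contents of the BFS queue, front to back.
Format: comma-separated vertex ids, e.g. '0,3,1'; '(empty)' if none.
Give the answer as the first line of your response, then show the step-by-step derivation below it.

7,1,3

step 1: dequeue 2; queue=[0,4,5,6,7]; order=2
step 2: dequeue 0; queue=[4,5,6,7]; order=2,0
step 3: dequeue 4; queue=[5,6,7,1,3]; order=2,0,4
step 4: dequeue 5; queue=[6,7,1,3]; order=2,0,4,5
step 5: dequeue 6; queue=[7,1,3]; order=2,0,4,5,6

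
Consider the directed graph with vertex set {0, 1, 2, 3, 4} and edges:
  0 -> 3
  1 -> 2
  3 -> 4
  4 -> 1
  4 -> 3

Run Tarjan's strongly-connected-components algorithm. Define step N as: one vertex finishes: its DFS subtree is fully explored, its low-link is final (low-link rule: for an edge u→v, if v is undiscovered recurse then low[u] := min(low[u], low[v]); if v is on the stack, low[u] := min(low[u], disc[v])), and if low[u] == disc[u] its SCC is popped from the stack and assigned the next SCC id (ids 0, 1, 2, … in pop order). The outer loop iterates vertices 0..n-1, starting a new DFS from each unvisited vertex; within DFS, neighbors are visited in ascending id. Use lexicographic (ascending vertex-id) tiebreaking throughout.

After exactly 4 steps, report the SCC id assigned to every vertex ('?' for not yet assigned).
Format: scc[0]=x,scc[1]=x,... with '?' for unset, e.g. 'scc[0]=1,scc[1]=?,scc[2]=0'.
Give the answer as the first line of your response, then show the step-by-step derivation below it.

scc[0]=?,scc[1]=1,scc[2]=0,scc[3]=2,scc[4]=2

step 1: low=(low[0]=0,low[1]=3,low[2]=4,low[3]=1,low[4]=2); scc=(scc[0]=?,scc[1]=?,scc[2]=0,scc[3]=?,scc[4]=?)
step 2: low=(low[0]=0,low[1]=3,low[2]=4,low[3]=1,low[4]=2); scc=(scc[0]=?,scc[1]=1,scc[2]=0,scc[3]=?,scc[4]=?)
step 3: low=(low[0]=0,low[1]=3,low[2]=4,low[3]=1,low[4]=1); scc=(scc[0]=?,scc[1]=1,scc[2]=0,scc[3]=?,scc[4]=?)
step 4: low=(low[0]=0,low[1]=3,low[2]=4,low[3]=1,low[4]=1); scc=(scc[0]=?,scc[1]=1,scc[2]=0,scc[3]=2,scc[4]=2)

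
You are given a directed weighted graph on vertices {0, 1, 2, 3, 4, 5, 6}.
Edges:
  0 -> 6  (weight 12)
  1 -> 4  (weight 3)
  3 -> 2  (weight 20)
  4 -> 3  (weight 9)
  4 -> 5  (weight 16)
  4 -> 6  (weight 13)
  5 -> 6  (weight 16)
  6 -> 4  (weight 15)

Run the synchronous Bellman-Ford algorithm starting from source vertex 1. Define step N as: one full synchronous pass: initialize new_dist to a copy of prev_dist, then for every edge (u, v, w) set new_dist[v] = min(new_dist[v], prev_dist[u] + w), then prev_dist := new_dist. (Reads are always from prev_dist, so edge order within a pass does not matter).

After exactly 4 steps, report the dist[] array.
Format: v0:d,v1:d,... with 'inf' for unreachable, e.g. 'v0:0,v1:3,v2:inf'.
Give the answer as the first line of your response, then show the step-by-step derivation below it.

v0:inf,v1:0,v2:32,v3:12,v4:3,v5:19,v6:16

step 1: dist = v0:inf,v1:0,v2:inf,v3:inf,v4:3,v5:inf,v6:inf
step 2: dist = v0:inf,v1:0,v2:inf,v3:12,v4:3,v5:19,v6:16
step 3: dist = v0:inf,v1:0,v2:32,v3:12,v4:3,v5:19,v6:16
step 4: dist = v0:inf,v1:0,v2:32,v3:12,v4:3,v5:19,v6:16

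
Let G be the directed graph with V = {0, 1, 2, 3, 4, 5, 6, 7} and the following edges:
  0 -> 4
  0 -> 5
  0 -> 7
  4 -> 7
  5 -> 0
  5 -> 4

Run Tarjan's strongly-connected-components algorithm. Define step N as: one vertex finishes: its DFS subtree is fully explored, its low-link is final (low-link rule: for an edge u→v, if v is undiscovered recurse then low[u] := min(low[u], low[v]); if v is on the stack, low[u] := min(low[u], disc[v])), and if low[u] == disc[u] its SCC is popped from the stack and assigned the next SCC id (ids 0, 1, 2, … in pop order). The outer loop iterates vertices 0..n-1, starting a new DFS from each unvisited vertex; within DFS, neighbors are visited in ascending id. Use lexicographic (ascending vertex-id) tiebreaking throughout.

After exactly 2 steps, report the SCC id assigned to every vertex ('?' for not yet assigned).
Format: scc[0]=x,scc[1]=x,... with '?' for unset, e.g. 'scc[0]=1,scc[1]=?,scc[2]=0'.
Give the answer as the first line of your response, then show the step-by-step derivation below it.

scc[0]=?,scc[1]=?,scc[2]=?,scc[3]=?,scc[4]=1,scc[5]=?,scc[6]=?,scc[7]=0

step 1: low=(low[0]=0,low[1]=?,low[2]=?,low[3]=?,low[4]=1,low[5]=?,low[6]=?,low[7]=2); scc=(scc[0]=?,scc[1]=?,scc[2]=?,scc[3]=?,scc[4]=?,scc[5]=?,scc[6]=?,scc[7]=0)
step 2: low=(low[0]=0,low[1]=?,low[2]=?,low[3]=?,low[4]=1,low[5]=?,low[6]=?,low[7]=2); scc=(scc[0]=?,scc[1]=?,scc[2]=?,scc[3]=?,scc[4]=1,scc[5]=?,scc[6]=?,scc[7]=0)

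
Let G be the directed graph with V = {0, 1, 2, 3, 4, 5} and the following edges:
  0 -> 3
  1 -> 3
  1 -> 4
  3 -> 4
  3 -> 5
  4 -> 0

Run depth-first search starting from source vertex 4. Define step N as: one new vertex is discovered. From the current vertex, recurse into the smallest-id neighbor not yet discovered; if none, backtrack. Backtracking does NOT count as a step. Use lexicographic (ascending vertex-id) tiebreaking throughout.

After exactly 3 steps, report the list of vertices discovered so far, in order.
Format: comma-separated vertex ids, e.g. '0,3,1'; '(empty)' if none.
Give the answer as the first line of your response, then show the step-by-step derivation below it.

4,0,3

step 1: discover 4; path=4; order=4
step 2: discover 0; path=4>0; order=4,0
step 3: discover 3; path=4>0>3; order=4,0,3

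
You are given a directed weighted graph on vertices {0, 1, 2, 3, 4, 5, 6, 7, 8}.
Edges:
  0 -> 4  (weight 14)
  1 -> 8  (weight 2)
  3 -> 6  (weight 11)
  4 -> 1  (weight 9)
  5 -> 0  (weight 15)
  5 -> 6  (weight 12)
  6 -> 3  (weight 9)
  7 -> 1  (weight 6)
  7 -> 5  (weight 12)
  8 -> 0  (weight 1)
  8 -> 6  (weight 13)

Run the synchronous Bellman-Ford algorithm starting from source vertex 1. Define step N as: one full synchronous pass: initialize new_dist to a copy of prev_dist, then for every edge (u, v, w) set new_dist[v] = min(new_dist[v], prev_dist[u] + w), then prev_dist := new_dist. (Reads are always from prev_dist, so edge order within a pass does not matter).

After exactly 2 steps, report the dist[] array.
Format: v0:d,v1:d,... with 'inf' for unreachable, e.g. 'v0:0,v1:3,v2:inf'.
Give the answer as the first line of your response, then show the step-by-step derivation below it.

v0:3,v1:0,v2:inf,v3:inf,v4:inf,v5:inf,v6:15,v7:inf,v8:2

step 1: dist = v0:inf,v1:0,v2:inf,v3:inf,v4:inf,v5:inf,v6:inf,v7:inf,v8:2
step 2: dist = v0:3,v1:0,v2:inf,v3:inf,v4:inf,v5:inf,v6:15,v7:inf,v8:2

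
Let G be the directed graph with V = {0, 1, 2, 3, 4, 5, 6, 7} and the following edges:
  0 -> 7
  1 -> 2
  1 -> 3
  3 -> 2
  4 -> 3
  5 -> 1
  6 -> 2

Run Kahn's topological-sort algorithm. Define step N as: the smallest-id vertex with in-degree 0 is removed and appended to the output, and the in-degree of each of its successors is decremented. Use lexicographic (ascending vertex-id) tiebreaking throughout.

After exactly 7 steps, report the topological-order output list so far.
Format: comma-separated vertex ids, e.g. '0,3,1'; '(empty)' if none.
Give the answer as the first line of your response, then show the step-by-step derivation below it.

0,4,5,1,3,6,2

step 1: output 0; order=[0]; indeg=(0,1,3,2,0,0,0,0)
step 2: output 4; order=[0,4]; indeg=(0,1,3,1,0,0,0,0)
step 3: output 5; order=[0,4,5]; indeg=(0,0,3,1,0,0,0,0)
step 4: output 1; order=[0,4,5,1]; indeg=(0,0,2,0,0,0,0,0)
step 5: output 3; order=[0,4,5,1,3]; indeg=(0,0,1,0,0,0,0,0)
step 6: output 6; order=[0,4,5,1,3,6]; indeg=(0,0,0,0,0,0,0,0)
step 7: output 2; order=[0,4,5,1,3,6,2]; indeg=(0,0,0,0,0,0,0,0)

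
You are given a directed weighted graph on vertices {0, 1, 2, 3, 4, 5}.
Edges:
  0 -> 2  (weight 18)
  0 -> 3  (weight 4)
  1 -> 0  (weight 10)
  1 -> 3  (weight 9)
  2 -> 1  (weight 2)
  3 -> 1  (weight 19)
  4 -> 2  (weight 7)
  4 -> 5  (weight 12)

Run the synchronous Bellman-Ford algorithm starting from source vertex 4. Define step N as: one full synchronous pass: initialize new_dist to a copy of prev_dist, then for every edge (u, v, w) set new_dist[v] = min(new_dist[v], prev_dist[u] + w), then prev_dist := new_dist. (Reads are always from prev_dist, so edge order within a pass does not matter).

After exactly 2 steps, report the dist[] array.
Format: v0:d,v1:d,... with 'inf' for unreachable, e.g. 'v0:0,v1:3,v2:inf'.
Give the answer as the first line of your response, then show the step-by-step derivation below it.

v0:inf,v1:9,v2:7,v3:inf,v4:0,v5:12

step 1: dist = v0:inf,v1:inf,v2:7,v3:inf,v4:0,v5:12
step 2: dist = v0:inf,v1:9,v2:7,v3:inf,v4:0,v5:12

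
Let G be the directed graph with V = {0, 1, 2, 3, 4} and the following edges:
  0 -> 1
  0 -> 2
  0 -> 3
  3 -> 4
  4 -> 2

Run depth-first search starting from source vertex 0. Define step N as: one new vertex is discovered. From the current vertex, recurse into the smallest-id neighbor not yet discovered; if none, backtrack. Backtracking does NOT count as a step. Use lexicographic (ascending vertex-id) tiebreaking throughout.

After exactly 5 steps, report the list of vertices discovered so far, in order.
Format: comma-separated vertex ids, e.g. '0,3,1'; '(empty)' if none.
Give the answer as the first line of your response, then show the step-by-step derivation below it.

0,1,2,3,4

step 1: discover 0; path=0; order=0
step 2: discover 1; path=0>1; order=0,1
step 3: discover 2; path=0>2; order=0,1,2
step 4: discover 3; path=0>3; order=0,1,2,3
step 5: discover 4; path=0>3>4; order=0,1,2,3,4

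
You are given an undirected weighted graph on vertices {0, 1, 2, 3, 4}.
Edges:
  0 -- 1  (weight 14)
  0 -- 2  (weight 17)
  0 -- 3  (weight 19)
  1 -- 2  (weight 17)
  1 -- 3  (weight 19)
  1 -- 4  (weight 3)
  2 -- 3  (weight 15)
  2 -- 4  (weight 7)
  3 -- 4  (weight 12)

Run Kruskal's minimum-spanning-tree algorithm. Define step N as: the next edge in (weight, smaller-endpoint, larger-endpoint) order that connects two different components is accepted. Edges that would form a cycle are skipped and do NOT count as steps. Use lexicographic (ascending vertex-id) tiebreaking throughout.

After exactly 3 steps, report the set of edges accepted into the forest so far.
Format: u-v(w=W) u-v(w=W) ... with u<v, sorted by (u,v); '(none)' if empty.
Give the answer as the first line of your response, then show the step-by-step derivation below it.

1-4(w=3) 2-4(w=7) 3-4(w=12)

step 1: add edge 1-4 (w=3); MST = {1-4(w=3)}
step 2: add edge 2-4 (w=7); MST = {1-4(w=3) 2-4(w=7)}
step 3: add edge 3-4 (w=12); MST = {1-4(w=3) 2-4(w=7) 3-4(w=12)}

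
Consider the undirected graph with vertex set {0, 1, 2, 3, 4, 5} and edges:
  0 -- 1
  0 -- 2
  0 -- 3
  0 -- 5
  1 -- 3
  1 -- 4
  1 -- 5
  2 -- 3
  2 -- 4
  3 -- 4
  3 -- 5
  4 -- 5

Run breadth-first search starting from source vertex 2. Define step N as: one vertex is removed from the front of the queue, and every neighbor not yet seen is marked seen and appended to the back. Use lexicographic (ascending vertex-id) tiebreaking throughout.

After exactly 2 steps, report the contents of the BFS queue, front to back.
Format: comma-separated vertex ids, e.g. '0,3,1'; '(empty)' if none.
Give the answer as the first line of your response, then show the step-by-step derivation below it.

3,4,1,5

step 1: dequeue 2; queue=[0,3,4]; order=2
step 2: dequeue 0; queue=[3,4,1,5]; order=2,0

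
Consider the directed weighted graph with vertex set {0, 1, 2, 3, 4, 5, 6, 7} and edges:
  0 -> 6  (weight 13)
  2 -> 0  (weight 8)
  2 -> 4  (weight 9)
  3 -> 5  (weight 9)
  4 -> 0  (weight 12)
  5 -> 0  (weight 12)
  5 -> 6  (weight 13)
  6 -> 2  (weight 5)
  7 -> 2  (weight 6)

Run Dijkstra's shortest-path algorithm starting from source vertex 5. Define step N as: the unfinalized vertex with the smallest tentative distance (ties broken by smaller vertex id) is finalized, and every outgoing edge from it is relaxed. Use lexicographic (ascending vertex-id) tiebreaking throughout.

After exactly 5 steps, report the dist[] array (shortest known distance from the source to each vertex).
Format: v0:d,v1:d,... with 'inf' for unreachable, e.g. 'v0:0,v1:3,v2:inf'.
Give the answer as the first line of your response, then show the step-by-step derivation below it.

v0:12,v1:inf,v2:18,v3:inf,v4:27,v5:0,v6:13,v7:inf

step 1: dist = v0:12,v1:inf,v2:inf,v3:inf,v4:inf,v5:0,v6:13,v7:inf
step 2: dist = v0:12,v1:inf,v2:inf,v3:inf,v4:inf,v5:0,v6:13,v7:inf
step 3: dist = v0:12,v1:inf,v2:18,v3:inf,v4:inf,v5:0,v6:13,v7:inf
step 4: dist = v0:12,v1:inf,v2:18,v3:inf,v4:27,v5:0,v6:13,v7:inf
step 5: dist = v0:12,v1:inf,v2:18,v3:inf,v4:27,v5:0,v6:13,v7:inf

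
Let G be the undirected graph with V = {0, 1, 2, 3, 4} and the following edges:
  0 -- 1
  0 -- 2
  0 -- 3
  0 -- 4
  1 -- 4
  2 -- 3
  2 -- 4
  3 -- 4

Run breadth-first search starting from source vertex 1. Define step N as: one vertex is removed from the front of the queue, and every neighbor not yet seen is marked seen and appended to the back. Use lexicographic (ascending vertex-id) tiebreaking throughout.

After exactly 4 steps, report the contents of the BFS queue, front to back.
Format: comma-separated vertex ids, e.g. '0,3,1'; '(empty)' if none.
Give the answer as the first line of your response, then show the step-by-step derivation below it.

3

step 1: dequeue 1; queue=[0,4]; order=1
step 2: dequeue 0; queue=[4,2,3]; order=1,0
step 3: dequeue 4; queue=[2,3]; order=1,0,4
step 4: dequeue 2; queue=[3]; order=1,0,4,2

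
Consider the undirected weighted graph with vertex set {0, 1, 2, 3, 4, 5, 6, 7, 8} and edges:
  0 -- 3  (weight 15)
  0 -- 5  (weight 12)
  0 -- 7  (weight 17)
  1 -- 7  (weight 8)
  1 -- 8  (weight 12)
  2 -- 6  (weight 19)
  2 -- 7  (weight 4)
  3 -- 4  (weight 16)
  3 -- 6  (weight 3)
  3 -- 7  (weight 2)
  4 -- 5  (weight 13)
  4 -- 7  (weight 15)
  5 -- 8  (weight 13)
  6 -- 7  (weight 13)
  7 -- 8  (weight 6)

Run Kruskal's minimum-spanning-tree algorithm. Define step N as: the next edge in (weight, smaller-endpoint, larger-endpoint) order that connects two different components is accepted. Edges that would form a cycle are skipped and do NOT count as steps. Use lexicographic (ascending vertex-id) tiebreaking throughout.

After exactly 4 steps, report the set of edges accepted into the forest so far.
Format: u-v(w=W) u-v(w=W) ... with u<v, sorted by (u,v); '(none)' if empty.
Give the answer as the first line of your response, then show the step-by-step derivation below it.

2-7(w=4) 3-6(w=3) 3-7(w=2) 7-8(w=6)

step 1: add edge 3-7 (w=2); MST = {3-7(w=2)}
step 2: add edge 3-6 (w=3); MST = {3-6(w=3) 3-7(w=2)}
step 3: add edge 2-7 (w=4); MST = {2-7(w=4) 3-6(w=3) 3-7(w=2)}
step 4: add edge 7-8 (w=6); MST = {2-7(w=4) 3-6(w=3) 3-7(w=2) 7-8(w=6)}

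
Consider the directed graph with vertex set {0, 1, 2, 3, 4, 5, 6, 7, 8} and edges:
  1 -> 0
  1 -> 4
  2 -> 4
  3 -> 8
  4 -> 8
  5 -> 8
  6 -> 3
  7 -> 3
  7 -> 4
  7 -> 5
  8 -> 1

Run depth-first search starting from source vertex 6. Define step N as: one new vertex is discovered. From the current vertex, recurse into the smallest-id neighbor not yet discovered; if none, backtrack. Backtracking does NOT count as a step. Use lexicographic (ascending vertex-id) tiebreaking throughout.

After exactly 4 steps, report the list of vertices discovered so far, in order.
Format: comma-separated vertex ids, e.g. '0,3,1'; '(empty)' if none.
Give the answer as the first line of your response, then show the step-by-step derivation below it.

6,3,8,1

step 1: discover 6; path=6; order=6
step 2: discover 3; path=6>3; order=6,3
step 3: discover 8; path=6>3>8; order=6,3,8
step 4: discover 1; path=6>3>8>1; order=6,3,8,1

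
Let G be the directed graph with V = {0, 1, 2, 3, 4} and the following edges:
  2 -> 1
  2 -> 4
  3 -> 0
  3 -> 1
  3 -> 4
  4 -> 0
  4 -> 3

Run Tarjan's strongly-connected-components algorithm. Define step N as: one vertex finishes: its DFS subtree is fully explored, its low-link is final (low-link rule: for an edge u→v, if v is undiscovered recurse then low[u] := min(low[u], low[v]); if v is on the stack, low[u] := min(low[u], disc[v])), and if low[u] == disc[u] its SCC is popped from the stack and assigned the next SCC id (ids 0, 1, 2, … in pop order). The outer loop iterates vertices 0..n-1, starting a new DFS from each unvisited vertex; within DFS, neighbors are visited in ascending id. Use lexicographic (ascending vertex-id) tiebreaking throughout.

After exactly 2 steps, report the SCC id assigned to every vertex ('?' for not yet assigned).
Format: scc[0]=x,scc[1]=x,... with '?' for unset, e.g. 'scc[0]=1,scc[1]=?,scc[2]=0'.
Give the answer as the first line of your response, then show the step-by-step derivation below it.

scc[0]=0,scc[1]=1,scc[2]=?,scc[3]=?,scc[4]=?

step 1: low=(low[0]=0,low[1]=?,low[2]=?,low[3]=?,low[4]=?); scc=(scc[0]=0,scc[1]=?,scc[2]=?,scc[3]=?,scc[4]=?)
step 2: low=(low[0]=0,low[1]=1,low[2]=?,low[3]=?,low[4]=?); scc=(scc[0]=0,scc[1]=1,scc[2]=?,scc[3]=?,scc[4]=?)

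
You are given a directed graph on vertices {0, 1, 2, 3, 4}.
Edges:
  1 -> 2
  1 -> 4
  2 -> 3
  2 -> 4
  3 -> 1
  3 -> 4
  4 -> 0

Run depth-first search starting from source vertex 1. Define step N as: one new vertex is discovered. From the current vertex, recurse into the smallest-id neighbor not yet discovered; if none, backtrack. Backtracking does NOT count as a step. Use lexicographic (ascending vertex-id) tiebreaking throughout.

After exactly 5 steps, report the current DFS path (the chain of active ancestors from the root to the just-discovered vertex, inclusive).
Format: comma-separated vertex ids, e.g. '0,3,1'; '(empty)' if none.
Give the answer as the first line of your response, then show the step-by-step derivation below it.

1,2,3,4,0

step 1: discover 1; path=1; order=1
step 2: discover 2; path=1>2; order=1,2
step 3: discover 3; path=1>2>3; order=1,2,3
step 4: discover 4; path=1>2>3>4; order=1,2,3,4
step 5: discover 0; path=1>2>3>4>0; order=1,2,3,4,0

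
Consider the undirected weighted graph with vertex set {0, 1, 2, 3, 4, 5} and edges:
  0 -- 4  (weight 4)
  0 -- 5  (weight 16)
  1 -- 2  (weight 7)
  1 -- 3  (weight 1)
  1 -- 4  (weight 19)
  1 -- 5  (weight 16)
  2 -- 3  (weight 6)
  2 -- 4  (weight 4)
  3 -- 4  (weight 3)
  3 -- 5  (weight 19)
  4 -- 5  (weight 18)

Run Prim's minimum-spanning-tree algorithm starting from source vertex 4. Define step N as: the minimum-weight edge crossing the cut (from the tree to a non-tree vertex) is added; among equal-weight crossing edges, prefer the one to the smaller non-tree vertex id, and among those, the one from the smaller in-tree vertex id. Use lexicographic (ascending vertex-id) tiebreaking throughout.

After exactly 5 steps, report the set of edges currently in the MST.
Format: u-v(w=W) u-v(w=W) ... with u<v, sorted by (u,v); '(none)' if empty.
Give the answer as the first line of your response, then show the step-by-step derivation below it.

0-4(w=4) 0-5(w=16) 1-3(w=1) 2-4(w=4) 3-4(w=3)

step 1: add edge 3-4 (w=3); MST = {3-4(w=3)}
step 2: add edge 1-3 (w=1); MST = {1-3(w=1) 3-4(w=3)}
step 3: add edge 0-4 (w=4); MST = {0-4(w=4) 1-3(w=1) 3-4(w=3)}
step 4: add edge 2-4 (w=4); MST = {0-4(w=4) 1-3(w=1) 2-4(w=4) 3-4(w=3)}
step 5: add edge 0-5 (w=16); MST = {0-4(w=4) 0-5(w=16) 1-3(w=1) 2-4(w=4) 3-4(w=3)}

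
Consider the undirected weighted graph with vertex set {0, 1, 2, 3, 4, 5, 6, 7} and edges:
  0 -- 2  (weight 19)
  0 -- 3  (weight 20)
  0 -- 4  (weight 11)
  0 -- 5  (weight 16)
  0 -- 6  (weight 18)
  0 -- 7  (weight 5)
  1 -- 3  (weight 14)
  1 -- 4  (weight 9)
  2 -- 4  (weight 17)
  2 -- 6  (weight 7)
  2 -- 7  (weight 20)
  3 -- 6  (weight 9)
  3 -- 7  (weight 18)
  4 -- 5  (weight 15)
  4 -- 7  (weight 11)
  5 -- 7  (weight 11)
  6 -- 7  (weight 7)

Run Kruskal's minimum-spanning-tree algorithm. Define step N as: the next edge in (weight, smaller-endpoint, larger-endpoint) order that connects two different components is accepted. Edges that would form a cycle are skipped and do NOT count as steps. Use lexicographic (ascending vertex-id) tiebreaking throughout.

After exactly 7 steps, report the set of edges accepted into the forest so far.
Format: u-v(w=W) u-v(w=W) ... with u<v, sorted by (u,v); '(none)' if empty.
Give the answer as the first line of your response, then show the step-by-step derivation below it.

0-4(w=11) 0-7(w=5) 1-4(w=9) 2-6(w=7) 3-6(w=9) 5-7(w=11) 6-7(w=7)

step 1: add edge 0-7 (w=5); MST = {0-7(w=5)}
step 2: add edge 2-6 (w=7); MST = {0-7(w=5) 2-6(w=7)}
step 3: add edge 6-7 (w=7); MST = {0-7(w=5) 2-6(w=7) 6-7(w=7)}
step 4: add edge 1-4 (w=9); MST = {0-7(w=5) 1-4(w=9) 2-6(w=7) 6-7(w=7)}
step 5: add edge 3-6 (w=9); MST = {0-7(w=5) 1-4(w=9) 2-6(w=7) 3-6(w=9) 6-7(w=7)}
step 6: add edge 0-4 (w=11); MST = {0-4(w=11) 0-7(w=5) 1-4(w=9) 2-6(w=7) 3-6(w=9) 6-7(w=7)}
step 7: add edge 5-7 (w=11); MST = {0-4(w=11) 0-7(w=5) 1-4(w=9) 2-6(w=7) 3-6(w=9) 5-7(w=11) 6-7(w=7)}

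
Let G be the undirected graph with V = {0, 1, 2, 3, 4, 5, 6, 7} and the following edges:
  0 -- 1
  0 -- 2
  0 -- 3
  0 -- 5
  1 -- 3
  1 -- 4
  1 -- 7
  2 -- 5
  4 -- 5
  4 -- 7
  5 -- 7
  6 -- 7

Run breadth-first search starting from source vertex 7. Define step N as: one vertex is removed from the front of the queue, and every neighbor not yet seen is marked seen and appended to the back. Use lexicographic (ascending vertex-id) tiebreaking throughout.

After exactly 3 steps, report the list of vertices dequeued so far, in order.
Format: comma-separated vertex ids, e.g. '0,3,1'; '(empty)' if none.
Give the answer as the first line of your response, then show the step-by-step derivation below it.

7,1,4

step 1: dequeue 7; queue=[1,4,5,6]; order=7
step 2: dequeue 1; queue=[4,5,6,0,3]; order=7,1
step 3: dequeue 4; queue=[5,6,0,3]; order=7,1,4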